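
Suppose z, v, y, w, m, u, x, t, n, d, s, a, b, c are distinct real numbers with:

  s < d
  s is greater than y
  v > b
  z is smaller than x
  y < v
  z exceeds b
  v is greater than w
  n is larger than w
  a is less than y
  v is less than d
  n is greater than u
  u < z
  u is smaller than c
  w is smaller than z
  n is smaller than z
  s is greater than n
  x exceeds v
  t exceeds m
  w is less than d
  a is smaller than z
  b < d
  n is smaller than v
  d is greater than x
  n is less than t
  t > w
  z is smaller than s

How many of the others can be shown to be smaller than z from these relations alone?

Directly below z: a, w, u, b, n.
Nothing else is reachable below z; 5 in all.

5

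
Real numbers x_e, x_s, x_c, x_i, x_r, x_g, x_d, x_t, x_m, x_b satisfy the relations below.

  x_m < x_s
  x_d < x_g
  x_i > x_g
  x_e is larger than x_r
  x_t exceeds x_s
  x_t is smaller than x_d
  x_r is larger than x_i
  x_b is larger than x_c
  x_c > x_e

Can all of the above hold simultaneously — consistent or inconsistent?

consistent

The single ordering x_m < x_s < x_t < x_d < x_g < x_i < x_r < x_e < x_c < x_b satisfies every listed relation, so no contradiction arises.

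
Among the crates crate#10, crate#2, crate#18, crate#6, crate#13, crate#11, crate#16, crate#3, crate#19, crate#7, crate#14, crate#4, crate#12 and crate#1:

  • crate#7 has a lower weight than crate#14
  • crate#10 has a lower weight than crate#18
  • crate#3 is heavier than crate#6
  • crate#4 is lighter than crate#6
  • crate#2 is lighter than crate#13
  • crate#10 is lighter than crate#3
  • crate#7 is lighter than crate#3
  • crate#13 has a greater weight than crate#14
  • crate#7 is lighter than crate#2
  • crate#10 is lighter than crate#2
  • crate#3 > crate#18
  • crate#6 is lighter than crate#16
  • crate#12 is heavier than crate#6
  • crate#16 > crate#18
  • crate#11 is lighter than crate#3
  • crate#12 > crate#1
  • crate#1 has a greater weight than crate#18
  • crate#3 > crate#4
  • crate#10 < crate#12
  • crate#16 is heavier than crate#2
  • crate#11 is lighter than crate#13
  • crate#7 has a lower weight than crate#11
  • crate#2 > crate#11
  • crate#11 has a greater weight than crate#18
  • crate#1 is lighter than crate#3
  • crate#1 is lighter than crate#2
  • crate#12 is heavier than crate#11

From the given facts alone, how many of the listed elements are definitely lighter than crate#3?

7

From crate#3 the given relations immediately reach crate#4, crate#10, crate#18, crate#1, crate#7, crate#6, crate#11.
Nothing else is reachable below crate#3; 7 in all.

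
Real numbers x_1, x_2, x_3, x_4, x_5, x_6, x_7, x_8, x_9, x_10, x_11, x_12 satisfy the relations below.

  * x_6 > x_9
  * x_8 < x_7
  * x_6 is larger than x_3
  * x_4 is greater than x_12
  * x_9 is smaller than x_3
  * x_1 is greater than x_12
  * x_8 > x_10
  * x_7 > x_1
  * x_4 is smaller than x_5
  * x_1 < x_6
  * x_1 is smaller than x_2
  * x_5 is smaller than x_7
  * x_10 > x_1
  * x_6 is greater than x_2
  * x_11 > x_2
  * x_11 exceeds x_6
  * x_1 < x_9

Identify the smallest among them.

x_12

x_1 is not least since x_12 < x_1; x_9 is not least since x_1 < x_9; x_2 is not least since x_1 < x_2; x_10 is not least since x_1 < x_10; x_8 is not least since x_10 < x_8; x_4 is not least since x_12 < x_4; x_3 is not least since x_9 < x_3; x_6 is not least since x_2 < x_6; x_5 is not least since x_4 < x_5; x_7 is not least since x_5 < x_7; x_11 is not least since x_2 < x_11.
Only x_12 has nothing below it, so x_12 is the smallest.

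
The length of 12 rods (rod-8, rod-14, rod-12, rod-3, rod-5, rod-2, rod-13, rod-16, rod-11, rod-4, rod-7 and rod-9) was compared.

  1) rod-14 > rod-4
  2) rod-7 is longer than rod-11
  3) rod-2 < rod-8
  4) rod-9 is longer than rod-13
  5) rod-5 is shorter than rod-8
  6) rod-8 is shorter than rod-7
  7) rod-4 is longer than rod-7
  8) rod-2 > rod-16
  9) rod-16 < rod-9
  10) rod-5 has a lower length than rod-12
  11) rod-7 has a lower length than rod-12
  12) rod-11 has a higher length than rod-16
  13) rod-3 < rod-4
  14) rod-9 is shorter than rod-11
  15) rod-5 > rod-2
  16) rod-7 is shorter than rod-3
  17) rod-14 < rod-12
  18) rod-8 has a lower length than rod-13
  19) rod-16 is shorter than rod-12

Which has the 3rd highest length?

rod-4

Piecing the relations together gives one ordering: rod-16 < rod-2 < rod-5 < rod-8 < rod-13 < rod-9 < rod-11 < rod-7 < rod-3 < rod-4 < rod-14 < rod-12.
Counting 3 from the largest end gives rod-4.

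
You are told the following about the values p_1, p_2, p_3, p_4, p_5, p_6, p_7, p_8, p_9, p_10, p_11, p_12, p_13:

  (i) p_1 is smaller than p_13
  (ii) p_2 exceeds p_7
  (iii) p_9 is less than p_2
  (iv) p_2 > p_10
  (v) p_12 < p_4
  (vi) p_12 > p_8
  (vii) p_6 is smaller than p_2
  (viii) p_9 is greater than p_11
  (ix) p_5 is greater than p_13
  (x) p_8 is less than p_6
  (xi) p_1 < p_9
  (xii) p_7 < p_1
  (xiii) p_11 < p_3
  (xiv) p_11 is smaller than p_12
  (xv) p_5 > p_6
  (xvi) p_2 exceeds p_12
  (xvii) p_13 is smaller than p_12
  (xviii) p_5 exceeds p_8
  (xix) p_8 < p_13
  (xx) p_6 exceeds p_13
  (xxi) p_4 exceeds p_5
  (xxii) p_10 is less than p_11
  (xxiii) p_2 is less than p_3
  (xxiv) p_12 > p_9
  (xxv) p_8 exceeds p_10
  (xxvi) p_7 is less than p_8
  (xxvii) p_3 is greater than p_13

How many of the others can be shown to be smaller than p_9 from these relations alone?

From p_9 the given relations immediately reach p_1, p_11.
From those, p_7, p_10 — 4 in total.
No other element is forced below p_9 by the given relations, so the count is 4.

4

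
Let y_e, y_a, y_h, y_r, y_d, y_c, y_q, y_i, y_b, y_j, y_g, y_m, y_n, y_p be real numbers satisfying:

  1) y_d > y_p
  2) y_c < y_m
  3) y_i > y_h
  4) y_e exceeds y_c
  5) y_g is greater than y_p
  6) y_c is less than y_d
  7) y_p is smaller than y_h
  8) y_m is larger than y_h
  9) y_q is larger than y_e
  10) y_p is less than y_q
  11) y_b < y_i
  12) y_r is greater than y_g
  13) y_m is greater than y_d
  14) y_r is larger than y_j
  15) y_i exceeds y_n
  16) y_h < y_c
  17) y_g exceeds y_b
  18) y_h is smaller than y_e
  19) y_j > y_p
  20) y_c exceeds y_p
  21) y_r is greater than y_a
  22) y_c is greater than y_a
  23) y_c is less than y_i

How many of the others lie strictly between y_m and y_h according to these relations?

The relations place y_h below y_m. An element lies strictly between them when it is forced above y_h and also forced below y_m.
Above y_h: {y_c, y_d, y_e, y_i, y_q}. Below y_m: {y_p, y_a, y_c, y_d}.
Intersection: {y_c, y_d} — 2.

2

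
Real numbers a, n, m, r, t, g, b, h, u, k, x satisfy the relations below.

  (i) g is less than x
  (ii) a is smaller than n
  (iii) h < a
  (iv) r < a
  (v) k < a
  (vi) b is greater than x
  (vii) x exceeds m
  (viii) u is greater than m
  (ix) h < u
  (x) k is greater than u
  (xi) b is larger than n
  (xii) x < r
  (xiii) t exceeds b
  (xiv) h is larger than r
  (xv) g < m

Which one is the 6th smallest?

u

The consecutive relations fix a unique order: g < m < x < r < h < u < k < a < n < b < t.
Counting 6 from the smallest end gives u.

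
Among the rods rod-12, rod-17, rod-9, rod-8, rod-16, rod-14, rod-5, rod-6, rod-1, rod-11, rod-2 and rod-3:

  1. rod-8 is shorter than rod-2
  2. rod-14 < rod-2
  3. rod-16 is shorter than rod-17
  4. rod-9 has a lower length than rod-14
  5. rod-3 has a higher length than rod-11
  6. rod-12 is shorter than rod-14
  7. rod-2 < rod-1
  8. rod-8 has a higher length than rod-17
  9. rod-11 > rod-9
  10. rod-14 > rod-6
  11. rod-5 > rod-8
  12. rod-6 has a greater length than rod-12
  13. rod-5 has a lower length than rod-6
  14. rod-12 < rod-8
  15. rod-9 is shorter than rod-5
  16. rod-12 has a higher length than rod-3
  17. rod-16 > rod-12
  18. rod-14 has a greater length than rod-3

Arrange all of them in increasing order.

Each adjacent pair is fixed by a given relation: rod-9 < rod-11; rod-11 < rod-3; rod-3 < rod-12; rod-12 < rod-16; rod-16 < rod-17; rod-17 < rod-8; rod-8 < rod-5; rod-5 < rod-6; rod-6 < rod-14; rod-14 < rod-2; rod-2 < rod-1. Chaining them end to end gives the full order.

rod-9 < rod-11 < rod-3 < rod-12 < rod-16 < rod-17 < rod-8 < rod-5 < rod-6 < rod-14 < rod-2 < rod-1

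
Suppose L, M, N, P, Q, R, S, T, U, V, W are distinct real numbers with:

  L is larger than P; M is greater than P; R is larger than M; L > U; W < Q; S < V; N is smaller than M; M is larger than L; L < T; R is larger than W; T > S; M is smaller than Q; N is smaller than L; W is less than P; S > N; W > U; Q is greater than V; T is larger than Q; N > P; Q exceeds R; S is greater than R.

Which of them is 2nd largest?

Q

Piecing the relations together gives one ordering: U < W < P < N < L < M < R < S < V < Q < T.
Counting 2 from the largest end gives Q.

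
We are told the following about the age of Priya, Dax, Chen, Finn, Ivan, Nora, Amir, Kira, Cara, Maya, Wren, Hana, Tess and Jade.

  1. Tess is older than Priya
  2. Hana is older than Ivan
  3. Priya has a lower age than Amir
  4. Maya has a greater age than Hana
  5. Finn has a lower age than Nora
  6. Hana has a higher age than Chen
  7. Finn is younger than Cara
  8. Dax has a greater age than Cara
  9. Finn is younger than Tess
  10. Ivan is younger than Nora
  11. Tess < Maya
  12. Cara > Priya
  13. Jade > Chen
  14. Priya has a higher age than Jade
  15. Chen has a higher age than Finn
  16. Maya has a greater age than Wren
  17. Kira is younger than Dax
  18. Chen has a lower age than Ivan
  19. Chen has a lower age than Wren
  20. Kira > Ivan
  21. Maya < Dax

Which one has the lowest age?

Finn

Chen is not least since Finn < Chen; Jade is not least since Chen < Jade; Wren is not least since Chen < Wren; Priya is not least since Jade < Priya; Ivan is not least since Chen < Ivan; Tess is not least since Priya < Tess; Hana is not least since Ivan < Hana; Nora is not least since Finn < Nora; Cara is not least since Priya < Cara; Maya is not least since Wren < Maya; Kira is not least since Ivan < Kira; Amir is not least since Priya < Amir; Dax is not least since Cara < Dax.
Only Finn has nothing below it, so Finn is the lowest age.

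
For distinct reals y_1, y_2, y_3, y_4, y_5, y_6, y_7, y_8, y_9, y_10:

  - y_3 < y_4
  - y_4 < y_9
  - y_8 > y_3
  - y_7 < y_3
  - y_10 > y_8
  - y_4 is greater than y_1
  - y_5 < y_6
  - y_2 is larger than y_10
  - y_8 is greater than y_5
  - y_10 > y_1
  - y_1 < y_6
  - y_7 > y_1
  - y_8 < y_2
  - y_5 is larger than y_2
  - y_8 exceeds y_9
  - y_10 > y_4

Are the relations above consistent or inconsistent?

inconsistent

Chaining the given relations yields y_8 < y_10 < y_2 < y_5, so y_8 < y_5. But one relation states y_5 < y_8. These cannot both hold.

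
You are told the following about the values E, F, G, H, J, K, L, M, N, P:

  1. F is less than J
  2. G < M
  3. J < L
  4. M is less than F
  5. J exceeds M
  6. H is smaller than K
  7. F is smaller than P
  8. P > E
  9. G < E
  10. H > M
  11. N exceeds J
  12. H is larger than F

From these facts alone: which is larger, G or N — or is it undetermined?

Following the relations from G: G < M < F < J < N.
So N is larger.

N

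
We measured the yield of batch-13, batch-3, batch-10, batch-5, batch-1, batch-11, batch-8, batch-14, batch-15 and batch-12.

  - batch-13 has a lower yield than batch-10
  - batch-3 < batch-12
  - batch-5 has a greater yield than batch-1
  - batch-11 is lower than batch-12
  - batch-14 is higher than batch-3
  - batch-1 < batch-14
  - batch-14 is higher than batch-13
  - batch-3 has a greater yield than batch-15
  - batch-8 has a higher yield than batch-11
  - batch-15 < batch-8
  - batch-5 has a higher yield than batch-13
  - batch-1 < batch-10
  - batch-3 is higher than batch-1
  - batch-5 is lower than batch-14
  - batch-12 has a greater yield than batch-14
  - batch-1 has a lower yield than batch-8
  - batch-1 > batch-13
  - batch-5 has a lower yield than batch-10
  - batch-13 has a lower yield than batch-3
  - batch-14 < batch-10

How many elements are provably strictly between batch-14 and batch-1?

Chaining upward from batch-1 reaches: batch-5, batch-8, batch-3, batch-10, batch-12.
Chaining downward from batch-14 reaches: batch-13, batch-15, batch-5, batch-3.
Strictly between batch-1 and batch-14 are those in both lists: batch-5, batch-3 — 2 elements.

2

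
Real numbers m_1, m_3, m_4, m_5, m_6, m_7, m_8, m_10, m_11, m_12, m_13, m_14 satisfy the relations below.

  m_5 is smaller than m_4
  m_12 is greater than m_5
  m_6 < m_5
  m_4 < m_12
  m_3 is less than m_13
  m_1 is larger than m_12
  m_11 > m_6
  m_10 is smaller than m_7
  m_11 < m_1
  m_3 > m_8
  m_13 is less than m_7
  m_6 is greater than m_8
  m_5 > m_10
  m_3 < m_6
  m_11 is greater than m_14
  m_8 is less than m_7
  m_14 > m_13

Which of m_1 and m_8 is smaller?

m_8

m_8 < m_6 and m_6 < m_5 give m_8 < m_5.
Then m_5 < m_4 extends the chain to m_4.
Then m_4 < m_12 extends the chain to m_12.
Then m_12 < m_1 extends the chain to m_1.
So m_8 < m_1; m_8 is the smaller of the two.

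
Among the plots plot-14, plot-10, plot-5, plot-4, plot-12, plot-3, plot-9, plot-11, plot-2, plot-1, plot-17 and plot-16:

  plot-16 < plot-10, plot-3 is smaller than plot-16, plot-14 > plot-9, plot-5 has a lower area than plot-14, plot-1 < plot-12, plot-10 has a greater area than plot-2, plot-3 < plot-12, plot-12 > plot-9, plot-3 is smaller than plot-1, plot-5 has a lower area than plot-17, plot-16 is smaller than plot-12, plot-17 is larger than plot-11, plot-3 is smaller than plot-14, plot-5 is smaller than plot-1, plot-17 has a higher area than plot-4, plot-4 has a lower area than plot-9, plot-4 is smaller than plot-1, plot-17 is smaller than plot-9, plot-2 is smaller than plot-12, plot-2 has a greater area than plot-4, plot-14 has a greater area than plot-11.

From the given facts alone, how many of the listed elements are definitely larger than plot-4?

The elements the relations force above plot-4 are plot-2, plot-10, plot-17, plot-9, plot-1, plot-14, plot-12 — no chain reaches any other.
That is 7.

7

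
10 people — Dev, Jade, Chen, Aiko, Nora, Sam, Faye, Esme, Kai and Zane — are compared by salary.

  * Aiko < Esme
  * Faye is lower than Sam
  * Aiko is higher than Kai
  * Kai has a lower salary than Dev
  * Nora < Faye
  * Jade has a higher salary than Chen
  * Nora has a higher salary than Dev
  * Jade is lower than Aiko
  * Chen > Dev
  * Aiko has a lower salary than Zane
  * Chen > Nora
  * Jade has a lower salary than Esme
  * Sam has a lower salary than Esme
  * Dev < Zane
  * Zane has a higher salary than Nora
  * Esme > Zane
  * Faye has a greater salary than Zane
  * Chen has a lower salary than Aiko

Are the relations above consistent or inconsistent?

Every relation is compatible with Kai < Dev < Nora < Chen < Jade < Aiko < Zane < Faye < Sam < Esme; the set is consistent.

consistent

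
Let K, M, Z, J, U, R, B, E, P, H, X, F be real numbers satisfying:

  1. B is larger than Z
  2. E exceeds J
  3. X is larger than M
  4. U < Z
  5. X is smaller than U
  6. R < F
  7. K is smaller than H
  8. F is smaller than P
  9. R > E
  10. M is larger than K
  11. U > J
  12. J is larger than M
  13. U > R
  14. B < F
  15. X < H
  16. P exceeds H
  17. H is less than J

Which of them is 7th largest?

E

Piecing the relations together gives one ordering: K < M < X < H < J < E < R < U < Z < B < F < P.
Counting 7 from the largest end gives E.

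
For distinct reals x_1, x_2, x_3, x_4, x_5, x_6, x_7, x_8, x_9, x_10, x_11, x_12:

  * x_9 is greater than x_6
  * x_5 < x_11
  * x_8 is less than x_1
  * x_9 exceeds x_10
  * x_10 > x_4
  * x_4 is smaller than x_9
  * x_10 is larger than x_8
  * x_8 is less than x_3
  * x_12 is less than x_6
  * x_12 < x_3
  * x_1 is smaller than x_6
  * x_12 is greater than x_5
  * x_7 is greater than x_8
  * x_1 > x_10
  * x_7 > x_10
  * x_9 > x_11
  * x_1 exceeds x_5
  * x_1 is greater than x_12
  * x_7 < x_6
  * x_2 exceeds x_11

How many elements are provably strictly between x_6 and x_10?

The relations place x_10 below x_6. An element lies strictly between them when it is forced above x_10 and also forced below x_6.
Above x_10: {x_7, x_1, x_9}. Below x_6: {x_4, x_8, x_5, x_12, x_7, x_1}.
Intersection: {x_7, x_1} — 2.

2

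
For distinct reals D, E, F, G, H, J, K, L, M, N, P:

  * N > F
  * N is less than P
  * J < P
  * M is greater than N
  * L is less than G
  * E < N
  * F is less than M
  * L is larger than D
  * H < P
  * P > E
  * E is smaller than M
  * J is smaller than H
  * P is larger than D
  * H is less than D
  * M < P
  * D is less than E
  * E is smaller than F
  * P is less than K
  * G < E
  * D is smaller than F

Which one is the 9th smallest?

Chaining the given pairs: J < H < D < L < G < E < F < N < M < P < K.
The 9th smallest is M.

M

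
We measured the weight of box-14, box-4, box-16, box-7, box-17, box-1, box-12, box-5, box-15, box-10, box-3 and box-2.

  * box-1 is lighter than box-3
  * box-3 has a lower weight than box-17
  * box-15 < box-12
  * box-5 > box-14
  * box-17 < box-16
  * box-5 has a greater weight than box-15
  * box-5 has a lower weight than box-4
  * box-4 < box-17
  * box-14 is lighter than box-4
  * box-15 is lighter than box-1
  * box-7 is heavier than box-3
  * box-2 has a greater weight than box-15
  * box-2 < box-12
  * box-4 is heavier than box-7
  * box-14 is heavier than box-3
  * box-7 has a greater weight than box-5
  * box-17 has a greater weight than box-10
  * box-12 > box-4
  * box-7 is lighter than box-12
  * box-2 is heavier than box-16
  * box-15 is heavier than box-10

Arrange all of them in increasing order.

box-10 < box-15 < box-1 < box-3 < box-14 < box-5 < box-7 < box-4 < box-17 < box-16 < box-2 < box-12

Nothing is placed below box-10, so it is least; from there box-10 < box-15; box-15 < box-1; box-1 < box-3; box-3 < box-14; box-14 < box-5; box-5 < box-7; box-7 < box-4; box-4 < box-17; box-17 < box-16; box-16 < box-2; box-2 < box-12, each given directly.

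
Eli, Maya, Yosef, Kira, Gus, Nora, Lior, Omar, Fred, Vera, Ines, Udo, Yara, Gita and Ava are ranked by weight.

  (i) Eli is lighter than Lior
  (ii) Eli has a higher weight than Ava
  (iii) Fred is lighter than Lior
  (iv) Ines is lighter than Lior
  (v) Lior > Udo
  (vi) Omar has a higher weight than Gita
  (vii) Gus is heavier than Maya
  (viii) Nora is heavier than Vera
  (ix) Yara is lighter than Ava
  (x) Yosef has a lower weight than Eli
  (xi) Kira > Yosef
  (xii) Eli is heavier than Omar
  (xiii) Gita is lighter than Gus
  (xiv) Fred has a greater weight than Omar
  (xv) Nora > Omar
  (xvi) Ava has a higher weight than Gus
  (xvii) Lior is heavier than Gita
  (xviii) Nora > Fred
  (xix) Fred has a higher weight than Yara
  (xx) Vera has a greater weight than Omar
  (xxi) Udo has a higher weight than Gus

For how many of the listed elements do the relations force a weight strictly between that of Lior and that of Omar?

Chaining upward from Omar reaches: Fred, Vera, Nora, Eli.
Chaining downward from Lior reaches: Gita, Yara, Fred, Yosef, Maya, Gus, Ava, Udo, Eli, Ines.
Strictly between Omar and Lior are those in both lists: Fred, Eli — 2 elements.

2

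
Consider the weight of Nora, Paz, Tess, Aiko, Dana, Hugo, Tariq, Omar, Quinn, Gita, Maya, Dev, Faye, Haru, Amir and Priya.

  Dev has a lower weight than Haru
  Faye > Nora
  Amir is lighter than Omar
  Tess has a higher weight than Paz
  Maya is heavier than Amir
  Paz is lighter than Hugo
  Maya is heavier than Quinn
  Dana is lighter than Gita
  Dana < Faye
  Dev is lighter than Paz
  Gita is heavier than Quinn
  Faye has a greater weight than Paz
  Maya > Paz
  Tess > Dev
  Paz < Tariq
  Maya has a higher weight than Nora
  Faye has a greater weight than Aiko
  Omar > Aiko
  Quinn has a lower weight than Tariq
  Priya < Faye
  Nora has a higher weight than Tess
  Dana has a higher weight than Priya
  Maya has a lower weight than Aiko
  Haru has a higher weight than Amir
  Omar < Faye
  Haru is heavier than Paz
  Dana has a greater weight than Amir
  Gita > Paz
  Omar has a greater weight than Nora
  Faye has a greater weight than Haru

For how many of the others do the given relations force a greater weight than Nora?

The elements the relations force above Nora are Maya, Aiko, Omar, Faye — no chain reaches any other.
That is 4.

4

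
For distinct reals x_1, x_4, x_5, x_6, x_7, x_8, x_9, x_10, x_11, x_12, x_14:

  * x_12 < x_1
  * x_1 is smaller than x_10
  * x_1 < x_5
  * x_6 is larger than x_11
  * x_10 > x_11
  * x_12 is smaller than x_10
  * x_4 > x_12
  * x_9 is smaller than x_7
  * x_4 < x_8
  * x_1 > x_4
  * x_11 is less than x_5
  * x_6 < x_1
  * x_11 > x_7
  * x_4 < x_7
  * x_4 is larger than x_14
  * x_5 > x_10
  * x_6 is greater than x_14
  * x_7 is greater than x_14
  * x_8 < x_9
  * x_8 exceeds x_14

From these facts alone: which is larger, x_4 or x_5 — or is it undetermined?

x_5

x_4 < x_8 and x_8 < x_9 give x_4 < x_9.
With x_9 < x_7: x_4 < x_8 < x_9 < x_7.
Then x_7 < x_11 extends the chain to x_11.
Then x_11 < x_6 extends the chain to x_6.
Then x_6 < x_1 extends the chain to x_1.
With x_1 < x_10: x_4 < x_8 < x_9 < x_7 < x_11 < x_6 < x_1 < x_10.
With x_10 < x_5: x_4 < x_8 < x_9 < x_7 < x_11 < x_6 < x_1 < x_10 < x_5.
So x_5 is larger.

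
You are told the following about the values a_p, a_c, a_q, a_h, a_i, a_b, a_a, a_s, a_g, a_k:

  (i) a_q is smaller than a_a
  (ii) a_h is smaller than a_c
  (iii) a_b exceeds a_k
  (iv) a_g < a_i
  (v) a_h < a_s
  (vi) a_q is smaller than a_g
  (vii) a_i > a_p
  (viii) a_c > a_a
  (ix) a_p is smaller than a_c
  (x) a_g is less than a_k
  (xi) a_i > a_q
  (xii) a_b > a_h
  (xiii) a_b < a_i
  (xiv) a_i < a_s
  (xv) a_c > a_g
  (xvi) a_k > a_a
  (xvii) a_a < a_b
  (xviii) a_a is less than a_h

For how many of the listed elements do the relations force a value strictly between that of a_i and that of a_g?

2

Chaining upward from a_g reaches: a_k, a_b, a_s, a_c.
Chaining downward from a_i reaches: a_p, a_q, a_a, a_k, a_h, a_b.
Strictly between a_g and a_i are those in both lists: a_k, a_b — 2 elements.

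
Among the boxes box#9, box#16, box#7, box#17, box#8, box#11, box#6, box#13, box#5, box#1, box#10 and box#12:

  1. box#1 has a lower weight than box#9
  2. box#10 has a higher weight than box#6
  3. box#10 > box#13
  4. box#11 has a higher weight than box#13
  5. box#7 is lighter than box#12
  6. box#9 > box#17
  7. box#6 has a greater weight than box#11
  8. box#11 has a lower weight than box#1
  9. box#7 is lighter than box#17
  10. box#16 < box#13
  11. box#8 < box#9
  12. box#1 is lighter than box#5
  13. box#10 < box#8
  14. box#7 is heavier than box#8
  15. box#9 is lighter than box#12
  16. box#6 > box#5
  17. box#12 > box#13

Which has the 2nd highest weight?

box#9

Chaining the given pairs: box#16 < box#13 < box#11 < box#1 < box#5 < box#6 < box#10 < box#8 < box#7 < box#17 < box#9 < box#12.
The 2nd largest is box#9.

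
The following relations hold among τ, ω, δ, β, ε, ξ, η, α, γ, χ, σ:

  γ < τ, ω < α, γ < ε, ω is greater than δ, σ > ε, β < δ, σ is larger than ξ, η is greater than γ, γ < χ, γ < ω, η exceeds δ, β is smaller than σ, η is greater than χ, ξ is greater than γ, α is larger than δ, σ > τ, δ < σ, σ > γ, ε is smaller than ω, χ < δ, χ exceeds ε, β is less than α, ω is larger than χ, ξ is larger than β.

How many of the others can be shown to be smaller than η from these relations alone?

Directly below η: γ, χ, δ.
One step further: ε, β (5 so far).
Nothing else is reachable below η; 5 in all.

5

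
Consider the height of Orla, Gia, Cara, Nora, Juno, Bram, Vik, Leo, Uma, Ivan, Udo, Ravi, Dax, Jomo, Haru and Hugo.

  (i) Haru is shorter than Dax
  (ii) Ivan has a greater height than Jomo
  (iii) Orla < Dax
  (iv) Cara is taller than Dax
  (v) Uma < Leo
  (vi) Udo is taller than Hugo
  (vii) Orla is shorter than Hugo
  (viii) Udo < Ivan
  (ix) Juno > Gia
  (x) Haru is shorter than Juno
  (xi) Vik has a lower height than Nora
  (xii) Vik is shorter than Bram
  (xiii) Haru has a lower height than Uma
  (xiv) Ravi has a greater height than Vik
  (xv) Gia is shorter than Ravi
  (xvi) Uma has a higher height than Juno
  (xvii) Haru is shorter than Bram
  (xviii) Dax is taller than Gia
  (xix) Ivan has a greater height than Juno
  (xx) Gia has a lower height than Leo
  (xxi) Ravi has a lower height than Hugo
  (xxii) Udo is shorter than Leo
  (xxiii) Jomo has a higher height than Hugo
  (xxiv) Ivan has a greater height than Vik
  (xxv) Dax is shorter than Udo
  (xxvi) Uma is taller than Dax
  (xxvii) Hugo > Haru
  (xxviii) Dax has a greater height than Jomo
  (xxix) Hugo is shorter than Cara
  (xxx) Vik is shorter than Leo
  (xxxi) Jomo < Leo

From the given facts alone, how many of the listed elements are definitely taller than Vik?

11

The elements the relations force above Vik are Ravi, Hugo, Jomo, Dax, Udo, Bram, Uma, Cara, Nora, Ivan, Leo — no chain reaches any other.
That is 11.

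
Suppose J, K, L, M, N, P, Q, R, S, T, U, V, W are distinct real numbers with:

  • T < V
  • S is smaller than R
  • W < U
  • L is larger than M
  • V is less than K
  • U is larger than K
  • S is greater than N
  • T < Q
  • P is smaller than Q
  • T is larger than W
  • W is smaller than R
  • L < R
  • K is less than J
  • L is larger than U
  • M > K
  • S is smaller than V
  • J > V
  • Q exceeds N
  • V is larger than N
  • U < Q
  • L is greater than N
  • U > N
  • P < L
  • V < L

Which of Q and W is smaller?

The relevant relations are W < T; T < V; V < K; K < U; U < Q.
Chaining these gives W < T < V < K < U < Q.
So W < Q; W is the smaller of the two.

W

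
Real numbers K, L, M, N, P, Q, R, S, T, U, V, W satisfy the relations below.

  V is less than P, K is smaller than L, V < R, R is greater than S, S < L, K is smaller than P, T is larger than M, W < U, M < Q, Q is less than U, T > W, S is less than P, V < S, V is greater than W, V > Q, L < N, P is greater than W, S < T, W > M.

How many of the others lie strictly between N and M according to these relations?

Chaining upward from M reaches: W, Q, V, U, S, L, R, T, P.
Chaining downward from N reaches: W, K, Q, V, S, L.
Strictly between M and N are those in both lists: W, Q, V, S, L — 5 elements.

5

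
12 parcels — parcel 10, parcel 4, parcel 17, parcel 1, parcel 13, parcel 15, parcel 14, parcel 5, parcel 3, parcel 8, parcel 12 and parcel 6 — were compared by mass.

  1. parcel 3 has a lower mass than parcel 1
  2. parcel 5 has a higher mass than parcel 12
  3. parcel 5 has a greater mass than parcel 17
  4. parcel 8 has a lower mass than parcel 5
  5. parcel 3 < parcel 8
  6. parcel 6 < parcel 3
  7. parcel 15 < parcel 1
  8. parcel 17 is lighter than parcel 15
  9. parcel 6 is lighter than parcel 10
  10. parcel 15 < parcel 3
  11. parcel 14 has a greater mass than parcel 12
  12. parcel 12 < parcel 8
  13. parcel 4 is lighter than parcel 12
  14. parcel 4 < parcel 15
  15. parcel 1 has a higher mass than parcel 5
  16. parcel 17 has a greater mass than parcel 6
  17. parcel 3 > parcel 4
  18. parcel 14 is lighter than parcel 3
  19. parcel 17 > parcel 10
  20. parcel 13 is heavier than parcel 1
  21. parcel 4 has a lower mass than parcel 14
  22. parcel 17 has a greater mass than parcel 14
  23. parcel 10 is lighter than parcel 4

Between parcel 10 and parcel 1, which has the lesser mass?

parcel 10

The relevant relations are parcel 10 < parcel 4; parcel 4 < parcel 12; parcel 12 < parcel 14; parcel 14 < parcel 17; parcel 17 < parcel 15; parcel 15 < parcel 3; parcel 3 < parcel 8; parcel 8 < parcel 5; parcel 5 < parcel 1.
Chaining these gives parcel 10 < parcel 4 < parcel 12 < parcel 14 < parcel 17 < parcel 15 < parcel 3 < parcel 8 < parcel 5 < parcel 1.
So parcel 10 < parcel 1; parcel 10 is the lighter of the two.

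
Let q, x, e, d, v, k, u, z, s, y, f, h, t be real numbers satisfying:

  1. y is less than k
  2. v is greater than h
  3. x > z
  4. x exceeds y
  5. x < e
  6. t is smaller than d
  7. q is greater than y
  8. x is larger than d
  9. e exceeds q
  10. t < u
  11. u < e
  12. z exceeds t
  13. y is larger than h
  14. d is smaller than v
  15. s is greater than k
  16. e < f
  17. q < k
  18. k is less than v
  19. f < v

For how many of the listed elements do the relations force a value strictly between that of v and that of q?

3

The relations place q below v. An element lies strictly between them when it is forced above q and also forced below v.
Above q: {e, f, k, s}. Below v: {t, h, u, d, y, z, x, e, f, k}.
Intersection: {e, f, k} — 3.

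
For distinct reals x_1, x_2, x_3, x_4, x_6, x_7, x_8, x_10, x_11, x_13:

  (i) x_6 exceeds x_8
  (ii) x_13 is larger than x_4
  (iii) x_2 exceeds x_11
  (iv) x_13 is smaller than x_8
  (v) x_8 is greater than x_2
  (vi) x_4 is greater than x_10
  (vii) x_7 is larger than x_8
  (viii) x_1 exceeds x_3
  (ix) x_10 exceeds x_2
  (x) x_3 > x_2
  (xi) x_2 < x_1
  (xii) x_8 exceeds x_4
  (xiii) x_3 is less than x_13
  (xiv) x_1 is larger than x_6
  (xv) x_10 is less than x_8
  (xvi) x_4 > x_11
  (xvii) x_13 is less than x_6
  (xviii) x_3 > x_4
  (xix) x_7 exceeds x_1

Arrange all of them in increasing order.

The consecutive links are each given: x_11 < x_2; x_2 < x_10; x_10 < x_4; x_4 < x_3; x_3 < x_13; x_13 < x_8; x_8 < x_6; x_6 < x_1; x_1 < x_7.

x_11 < x_2 < x_10 < x_4 < x_3 < x_13 < x_8 < x_6 < x_1 < x_7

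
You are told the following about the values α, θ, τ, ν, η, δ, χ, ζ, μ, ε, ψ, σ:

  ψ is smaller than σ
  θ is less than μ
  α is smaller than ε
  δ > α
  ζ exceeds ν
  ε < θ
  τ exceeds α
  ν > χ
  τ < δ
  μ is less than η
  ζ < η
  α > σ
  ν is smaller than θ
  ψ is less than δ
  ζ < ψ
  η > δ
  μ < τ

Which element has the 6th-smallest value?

Chaining the given pairs: χ < ν < ζ < ψ < σ < α < ε < θ < μ < τ < δ < η.
The 6th smallest is α.

α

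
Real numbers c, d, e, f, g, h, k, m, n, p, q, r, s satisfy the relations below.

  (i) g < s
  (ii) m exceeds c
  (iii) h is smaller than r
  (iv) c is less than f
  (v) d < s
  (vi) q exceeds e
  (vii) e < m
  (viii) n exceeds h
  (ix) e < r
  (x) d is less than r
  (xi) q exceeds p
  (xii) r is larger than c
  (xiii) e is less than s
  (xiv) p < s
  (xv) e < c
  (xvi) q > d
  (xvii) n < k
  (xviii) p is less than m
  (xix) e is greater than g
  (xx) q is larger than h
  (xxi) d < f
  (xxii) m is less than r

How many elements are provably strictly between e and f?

Chaining upward from e reaches: c, s, m, q, r.
Chaining downward from f reaches: g, d, c.
Strictly between e and f are those in both lists: c — 1 element.

1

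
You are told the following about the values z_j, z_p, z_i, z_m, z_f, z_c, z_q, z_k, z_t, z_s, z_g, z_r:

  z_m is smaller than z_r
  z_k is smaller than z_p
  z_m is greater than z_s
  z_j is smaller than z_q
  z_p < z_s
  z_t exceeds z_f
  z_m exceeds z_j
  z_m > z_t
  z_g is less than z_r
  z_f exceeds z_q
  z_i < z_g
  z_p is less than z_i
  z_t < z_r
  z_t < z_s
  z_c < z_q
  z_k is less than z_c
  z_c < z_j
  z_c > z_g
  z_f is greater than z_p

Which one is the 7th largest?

The consecutive relations fix a unique order: z_k < z_p < z_i < z_g < z_c < z_j < z_q < z_f < z_t < z_s < z_m < z_r.
The 7th largest is z_j.

z_j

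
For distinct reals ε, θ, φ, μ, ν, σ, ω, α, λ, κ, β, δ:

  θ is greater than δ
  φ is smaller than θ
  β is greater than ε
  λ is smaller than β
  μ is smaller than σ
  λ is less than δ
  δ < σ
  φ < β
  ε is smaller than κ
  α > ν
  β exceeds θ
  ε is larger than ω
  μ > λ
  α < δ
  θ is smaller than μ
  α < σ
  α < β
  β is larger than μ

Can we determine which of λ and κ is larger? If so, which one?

undetermined

Following every chain through λ: above λ we get δ, θ, μ, σ, β.
κ is not reached, and no chain runs the other way from κ to λ.
So the given relations leave the order of λ and κ undetermined.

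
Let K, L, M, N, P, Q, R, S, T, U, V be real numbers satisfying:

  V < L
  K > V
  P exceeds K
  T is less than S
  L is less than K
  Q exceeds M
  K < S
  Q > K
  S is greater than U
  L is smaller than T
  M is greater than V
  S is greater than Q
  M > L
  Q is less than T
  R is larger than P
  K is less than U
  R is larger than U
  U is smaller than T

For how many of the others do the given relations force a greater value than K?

6

The elements the relations force above K are P, Q, U, R, T, S — no chain reaches any other.
That is 6.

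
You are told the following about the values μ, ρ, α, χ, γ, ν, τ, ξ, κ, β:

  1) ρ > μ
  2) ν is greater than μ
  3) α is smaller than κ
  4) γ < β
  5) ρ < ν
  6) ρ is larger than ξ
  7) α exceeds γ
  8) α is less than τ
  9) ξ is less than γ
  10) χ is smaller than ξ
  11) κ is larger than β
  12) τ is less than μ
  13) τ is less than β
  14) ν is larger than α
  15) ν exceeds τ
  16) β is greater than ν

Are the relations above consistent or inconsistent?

consistent

Every relation is compatible with χ < ξ < γ < α < τ < μ < ρ < ν < β < κ; the set is consistent.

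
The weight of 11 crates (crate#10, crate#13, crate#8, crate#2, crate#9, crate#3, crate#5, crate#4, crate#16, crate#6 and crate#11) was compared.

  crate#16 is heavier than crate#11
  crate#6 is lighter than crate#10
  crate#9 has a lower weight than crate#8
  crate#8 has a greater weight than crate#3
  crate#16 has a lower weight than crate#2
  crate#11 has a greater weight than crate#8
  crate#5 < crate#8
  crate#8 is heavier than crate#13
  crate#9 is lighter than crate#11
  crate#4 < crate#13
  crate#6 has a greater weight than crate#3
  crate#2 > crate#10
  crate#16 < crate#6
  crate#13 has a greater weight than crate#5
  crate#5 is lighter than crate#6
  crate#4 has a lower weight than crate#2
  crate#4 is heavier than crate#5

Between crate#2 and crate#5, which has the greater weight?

crate#5 < crate#4 and crate#4 < crate#13 give crate#5 < crate#13.
With crate#13 < crate#8: crate#5 < crate#4 < crate#13 < crate#8.
Then crate#8 < crate#11 extends the chain to crate#11.
Then crate#11 < crate#16 extends the chain to crate#16.
With crate#16 < crate#6: crate#5 < crate#4 < crate#13 < crate#8 < crate#11 < crate#16 < crate#6.
Then crate#6 < crate#10 extends the chain to crate#10.
With crate#10 < crate#2: crate#5 < crate#4 < crate#13 < crate#8 < crate#11 < crate#16 < crate#6 < crate#10 < crate#2.
So crate#5 < crate#2; crate#2 is the heavier of the two.

crate#2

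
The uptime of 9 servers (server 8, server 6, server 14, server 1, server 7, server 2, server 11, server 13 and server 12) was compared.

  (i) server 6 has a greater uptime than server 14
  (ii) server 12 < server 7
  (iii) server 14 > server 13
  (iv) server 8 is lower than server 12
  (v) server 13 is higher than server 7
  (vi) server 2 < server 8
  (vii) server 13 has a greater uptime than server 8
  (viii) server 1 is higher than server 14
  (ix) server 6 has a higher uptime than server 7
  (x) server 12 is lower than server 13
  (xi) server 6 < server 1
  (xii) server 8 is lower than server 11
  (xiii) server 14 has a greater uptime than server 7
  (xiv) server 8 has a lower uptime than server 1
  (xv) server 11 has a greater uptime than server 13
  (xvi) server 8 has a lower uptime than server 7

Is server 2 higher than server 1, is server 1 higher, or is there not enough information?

The relevant relations are server 2 < server 8; server 8 < server 12; server 12 < server 13; server 13 < server 14; server 14 < server 6; server 6 < server 1.
Chaining these gives server 2 < server 8 < server 12 < server 13 < server 14 < server 6 < server 1.
So server 1 is higher.

server 1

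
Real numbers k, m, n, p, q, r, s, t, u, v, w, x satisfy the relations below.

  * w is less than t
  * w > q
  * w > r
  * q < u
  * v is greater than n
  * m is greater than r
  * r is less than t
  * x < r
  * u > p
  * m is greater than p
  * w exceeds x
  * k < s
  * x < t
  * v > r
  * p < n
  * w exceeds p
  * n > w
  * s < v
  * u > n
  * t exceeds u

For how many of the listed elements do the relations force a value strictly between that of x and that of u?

3

Chaining upward from x reaches: r, w, n, t, v, m.
Chaining downward from u reaches: q, p, r, w, n.
Strictly between x and u are those in both lists: r, w, n — 3 elements.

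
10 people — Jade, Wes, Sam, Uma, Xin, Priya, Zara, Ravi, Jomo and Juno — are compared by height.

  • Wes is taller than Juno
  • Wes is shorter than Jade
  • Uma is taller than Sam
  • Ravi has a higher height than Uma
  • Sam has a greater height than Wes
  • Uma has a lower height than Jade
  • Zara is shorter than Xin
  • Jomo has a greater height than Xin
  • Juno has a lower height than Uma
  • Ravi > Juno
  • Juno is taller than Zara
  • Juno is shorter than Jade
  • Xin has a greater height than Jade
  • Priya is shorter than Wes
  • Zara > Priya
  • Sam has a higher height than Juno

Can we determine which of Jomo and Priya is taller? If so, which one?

Jomo

Following the relations from Priya: Priya < Zara < Juno < Wes < Sam < Uma < Jade < Xin < Jomo.
So Jomo is taller.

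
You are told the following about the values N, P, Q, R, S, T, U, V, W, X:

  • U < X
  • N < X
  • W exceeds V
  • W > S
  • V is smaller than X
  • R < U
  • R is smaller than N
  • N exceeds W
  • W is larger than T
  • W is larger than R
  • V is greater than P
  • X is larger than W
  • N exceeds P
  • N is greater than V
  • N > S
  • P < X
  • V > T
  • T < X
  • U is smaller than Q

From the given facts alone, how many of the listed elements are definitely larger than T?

4

Directly above T: V, W, X.
One step further: N (4 so far).
Nothing else is reachable above T; 4 in all.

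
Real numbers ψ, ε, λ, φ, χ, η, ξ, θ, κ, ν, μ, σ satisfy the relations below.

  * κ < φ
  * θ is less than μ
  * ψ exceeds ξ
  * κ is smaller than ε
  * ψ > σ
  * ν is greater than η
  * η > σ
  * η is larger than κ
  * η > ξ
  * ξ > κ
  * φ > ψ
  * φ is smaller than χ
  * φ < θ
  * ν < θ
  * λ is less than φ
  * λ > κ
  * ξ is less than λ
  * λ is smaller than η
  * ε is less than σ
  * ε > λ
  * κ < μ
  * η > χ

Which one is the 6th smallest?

Piecing the relations together gives one ordering: κ < ξ < λ < ε < σ < ψ < φ < χ < η < ν < θ < μ.
Counting 6 from the smallest end gives ψ.

ψ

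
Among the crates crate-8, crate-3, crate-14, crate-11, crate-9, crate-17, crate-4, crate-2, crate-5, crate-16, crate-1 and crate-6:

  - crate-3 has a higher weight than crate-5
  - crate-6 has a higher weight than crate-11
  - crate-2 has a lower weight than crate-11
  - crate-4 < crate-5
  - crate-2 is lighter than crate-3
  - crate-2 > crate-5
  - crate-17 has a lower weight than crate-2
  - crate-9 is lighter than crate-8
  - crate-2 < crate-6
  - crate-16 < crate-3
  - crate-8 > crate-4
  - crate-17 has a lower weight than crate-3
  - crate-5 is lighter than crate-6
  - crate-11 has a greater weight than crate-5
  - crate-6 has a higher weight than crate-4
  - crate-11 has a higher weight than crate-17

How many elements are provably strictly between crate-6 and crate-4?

3

The relations place crate-4 below crate-6. An element lies strictly between them when it is forced above crate-4 and also forced below crate-6.
Above crate-4: {crate-5, crate-2, crate-11, crate-3, crate-8}. Below crate-6: {crate-5, crate-17, crate-2, crate-11}.
Intersection: {crate-5, crate-2, crate-11} — 3.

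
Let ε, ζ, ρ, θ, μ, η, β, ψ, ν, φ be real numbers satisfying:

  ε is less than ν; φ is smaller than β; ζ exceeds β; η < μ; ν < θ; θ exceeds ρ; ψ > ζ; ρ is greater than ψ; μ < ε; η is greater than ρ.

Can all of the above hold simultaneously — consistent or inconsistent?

The single ordering φ < β < ζ < ψ < ρ < η < μ < ε < ν < θ satisfies every listed relation, so no contradiction arises.

consistent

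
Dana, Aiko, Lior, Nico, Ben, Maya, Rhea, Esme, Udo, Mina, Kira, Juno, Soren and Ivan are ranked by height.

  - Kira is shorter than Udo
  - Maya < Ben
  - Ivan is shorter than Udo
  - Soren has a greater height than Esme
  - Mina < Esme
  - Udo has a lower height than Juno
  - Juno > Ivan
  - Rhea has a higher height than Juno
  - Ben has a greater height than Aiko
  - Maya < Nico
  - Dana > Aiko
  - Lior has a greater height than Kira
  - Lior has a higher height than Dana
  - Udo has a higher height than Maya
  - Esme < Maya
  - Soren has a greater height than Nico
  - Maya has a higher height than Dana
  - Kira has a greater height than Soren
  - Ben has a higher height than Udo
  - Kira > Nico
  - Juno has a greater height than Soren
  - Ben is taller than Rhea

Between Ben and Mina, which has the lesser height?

Link the given pairs in sequence: Mina < Esme; Esme < Maya; Maya < Nico; Nico < Soren; Soren < Kira; Kira < Udo; Udo < Juno; Juno < Rhea; Rhea < Ben.
Together: Mina < Esme < Maya < Nico < Soren < Kira < Udo < Juno < Rhea < Ben.
So Mina < Ben; Mina is the shorter of the two.

Mina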